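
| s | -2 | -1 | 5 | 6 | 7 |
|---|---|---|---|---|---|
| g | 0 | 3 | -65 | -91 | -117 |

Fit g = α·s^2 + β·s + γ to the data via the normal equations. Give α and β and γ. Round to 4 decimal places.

α = -1.8678, β = -3.8091, γ = 0.3860

With design matrix M, MᵀM = [[4339, 675, 115]; [675, 115, 15]; [115, 15, 5]] and Mᵀg = [-10631, -1693, -270]ᵀ.
Solving the 3×3 system (Gaussian elimination) gives α = -226/121, β = -419/110, γ = 467/1210.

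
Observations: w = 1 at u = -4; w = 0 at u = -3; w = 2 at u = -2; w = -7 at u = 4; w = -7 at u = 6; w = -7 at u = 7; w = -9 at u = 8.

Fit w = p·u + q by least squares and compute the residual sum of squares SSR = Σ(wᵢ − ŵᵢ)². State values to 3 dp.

SSR = 9.137

The normal equations are: 194·p + 16·q = -199;  16·p + 7·q = -27.
Δ = 194·7 − 16² = 1102.
p = ((-199)·7 − 16·(-27))/1102 = -961/1102; q = (194·(-27) − 16·(-199))/1102 = -1027/551.
Residuals: -344/551, -829/1102, 1168/551, -908/551, 53/551, 1067/1102, -88/551; SSR = 10069/1102.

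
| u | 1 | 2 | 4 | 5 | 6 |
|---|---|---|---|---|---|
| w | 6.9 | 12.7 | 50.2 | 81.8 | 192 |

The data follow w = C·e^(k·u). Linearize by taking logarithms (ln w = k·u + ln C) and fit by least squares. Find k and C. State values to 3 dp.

k = 0.655, C = 3.501

Let Y = ln w. Fitting Y = k·u + ln C by least squares:
Σu = 18.0000, Σ(u)² = 82.0000, Σln w = 18.0509, Σu·ln w = 76.2451.
Normal system: [[82.0000, 18.0000]; [18.0000, 5]]·[k, ln C]ᵀ = [76.2451, 18.0509]ᵀ.
Δ = 82.0000·5 − (18.0000)² = 86.0000; k = (76.2451·5 − 18.0000·18.0509)/86.0000 = 0.65476, ln C = (82.0000·18.0509 − 18.0000·76.2451)/86.0000 = 1.25305, so C = exp(1.25305) = 3.50100.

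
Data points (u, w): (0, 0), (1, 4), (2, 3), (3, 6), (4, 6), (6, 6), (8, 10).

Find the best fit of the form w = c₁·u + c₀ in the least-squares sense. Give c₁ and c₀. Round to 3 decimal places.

c₁ = 1.006, c₀ = 1.551

MᵀM·[c₁, c₀]ᵀ = Mᵀw reads: 130·c₁ + 24·c₀ = 168;  24·c₁ + 7·c₀ = 35.
Eliminating c₀: 7·(row 1) − 24·(row 2) gives 334·c₁ = 7·168 − 24·35 = 336, so c₁ = 168/167.
Then c₀ = (35 − 24·(168/167))/7 = 259/167.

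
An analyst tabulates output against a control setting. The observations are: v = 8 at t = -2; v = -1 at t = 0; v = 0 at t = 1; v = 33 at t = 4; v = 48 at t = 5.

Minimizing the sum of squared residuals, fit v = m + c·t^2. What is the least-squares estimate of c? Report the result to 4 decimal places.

c = 2.0017

Normal-equation sums: Σ1 = 5, Σt^2 = 46, Σt^2·t^2 = 898.
Right-hand side: Σv = 88, Σt^2·v = 1760.
Normal equations: [[5, 46]; [46, 898]]·[m, c]ᵀ = [88, 1760]ᵀ.
Determinant 5·898 − 46² = 2374.
m = (88·898 − 46·1760)/2374 = -968/1187; c = (5·1760 − 46·88)/2374 = 2376/1187.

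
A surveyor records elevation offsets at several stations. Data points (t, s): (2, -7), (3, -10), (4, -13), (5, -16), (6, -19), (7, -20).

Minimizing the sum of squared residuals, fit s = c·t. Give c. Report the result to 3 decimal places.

From the data, Σt·t = 139.
For Aᵀs: Σt·s = -430.
c = (-430)/139 = -3.09353.

c = -3.094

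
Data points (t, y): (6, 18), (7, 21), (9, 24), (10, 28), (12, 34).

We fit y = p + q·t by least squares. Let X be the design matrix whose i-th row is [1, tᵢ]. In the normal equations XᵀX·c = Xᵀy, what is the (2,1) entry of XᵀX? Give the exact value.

44

Row 2 ↔ basis t, column 1 ↔ basis 1, so (XᵀX)_{2,1} = Σᵢ t = (6)·(1) + (7)·(1) + (9)·(1) + (10)·(1) + (12)·(1) = 44.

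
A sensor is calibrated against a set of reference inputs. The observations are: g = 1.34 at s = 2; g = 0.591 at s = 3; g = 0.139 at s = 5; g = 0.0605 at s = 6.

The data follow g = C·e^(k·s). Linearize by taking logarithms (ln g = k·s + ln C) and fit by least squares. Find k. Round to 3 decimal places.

k = -0.764

Linearized form: ln g = k·s + ln C. From the 4 transformed points,
Sums: Σs = 16.0000, Σ(s)² = 74.0000, Σln g = -5.0117, Σs·ln g = -27.6896.
Normal system: [[74.0000, 16.0000]; [16.0000, 4]]·[k, ln C]ᵀ = [-27.6896, -5.0117]ᵀ.
Solving (det = 40.0000): k = -0.76429, ln C = 1.80425.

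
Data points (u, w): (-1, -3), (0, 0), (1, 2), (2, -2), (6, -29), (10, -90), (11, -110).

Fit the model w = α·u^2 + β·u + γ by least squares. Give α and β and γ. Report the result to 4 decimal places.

Entries of AᵀA: Σu^2·u^2 = 25955, Σu^2·u = 2555, Σu^2 = 263, Σu·u = 263, Σu = 29, Σ1 = 7.
And Σu^2·w = -23363, Σu·w = -2283, Σw = -232.
So AᵀA·[α, β, γ]ᵀ = Aᵀw: [[25955, 2555, 263]; [2555, 263, 29]; [263, 29, 7]]·[α, β, γ]ᵀ = [-23363, -2283, -232]ᵀ.
Inverting the 3×3 Gram matrix, [α, β, γ]ᵀ = [-543409/520674, 32891/22638, 4331/86779]ᵀ.

α = -1.0437, β = 1.4529, γ = 0.0499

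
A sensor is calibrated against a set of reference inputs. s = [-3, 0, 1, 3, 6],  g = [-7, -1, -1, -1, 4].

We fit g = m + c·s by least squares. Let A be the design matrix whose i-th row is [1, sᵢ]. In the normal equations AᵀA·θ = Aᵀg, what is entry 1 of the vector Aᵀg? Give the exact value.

Entry 1 ↔ basis 1, so (Aᵀg)_{1} = Σᵢ gᵢ = (1)·(-7) + (1)·(-1) + (1)·(-1) + (1)·(-1) + (1)·(4) = -6.

-6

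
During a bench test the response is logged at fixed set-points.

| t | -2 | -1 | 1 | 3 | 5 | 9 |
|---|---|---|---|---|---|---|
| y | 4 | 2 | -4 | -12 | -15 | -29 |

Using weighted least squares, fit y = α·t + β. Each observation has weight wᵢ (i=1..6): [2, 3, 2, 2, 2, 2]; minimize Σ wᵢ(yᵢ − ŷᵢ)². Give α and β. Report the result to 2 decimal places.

α = -3.01, β = -1.43

Entries of AᵀWA: Σwᵢ·t·t = 243, Σwᵢ·t = 29, Σwᵢ·1 = 13.
Right-hand side: Σwᵢ·t·y = -774, Σwᵢ·y = -106.
So AᵀWA·[α, β]ᵀ = AᵀWy: [[243, 29]; [29, 13]]·[α, β]ᵀ = [-774, -106]ᵀ.
Eliminating β: 13·(row 1) − 29·(row 2) gives 2318·α = 13·(-774) − 29·(-106) = -6988, so α = -3494/1159.
Then β = ((-106) − 29·(-3494/1159))/13 = -1656/1159.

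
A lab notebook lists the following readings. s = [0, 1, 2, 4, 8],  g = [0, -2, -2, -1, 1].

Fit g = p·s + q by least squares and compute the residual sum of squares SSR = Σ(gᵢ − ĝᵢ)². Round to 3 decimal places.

Forming MᵀM = [[85, 15]; [15, 5]] and Mᵀg = [-2, -4]ᵀ gives MᵀM·[p, q]ᵀ = Mᵀg.
Determinant 85·5 − 15² = 200.
p = ((-2)·5 − 15·(-4))/200 = 1/4; q = (85·(-4) − 15·(-2))/200 = -31/20.
Residuals: 31/20, -7/10, -19/20, -9/20, 11/20; SSR = 43/10.

SSR = 4.300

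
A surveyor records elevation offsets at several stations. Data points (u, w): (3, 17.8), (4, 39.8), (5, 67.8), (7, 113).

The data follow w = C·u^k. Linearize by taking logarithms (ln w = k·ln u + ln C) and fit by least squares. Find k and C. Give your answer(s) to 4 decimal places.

Linearized form: ln w = k·ln u + ln C. From the 4 transformed points,
XᵀX = [[9.5056, 6.0403]; [6.0403, 4]], rhs = [24.2554, 15.5070]ᵀ  (here Σln u = 6.0403, Σ(ln u)² = 9.5056, Σln w = 15.5070, Σln u·ln w = 24.2554).
Slope k = (n·Σln u·ln w − Σln u·Σln w)/(n·Σ(ln u)² − (Σln u)²) = (4·24.2554 − 6.0403·15.5070)/1.5378 = 2.18191; ln C = (Σln w − k·Σln u)/n = 0.58193, so C = exp(0.58193) = 1.78948.

k = 2.1819, C = 1.7895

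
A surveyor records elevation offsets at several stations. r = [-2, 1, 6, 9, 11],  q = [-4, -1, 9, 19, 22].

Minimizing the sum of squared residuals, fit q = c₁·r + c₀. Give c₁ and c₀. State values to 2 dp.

Sums needed: Σr·r = 243, Σr = 25, Σ1 = 5.
And Σr·q = 474, Σq = 45.
MᵀM·[c₁, c₀]ᵀ = Mᵀq becomes [[243, 25]; [25, 5]]·[c₁, c₀]ᵀ = [474, 45]ᵀ.
Eliminating c₀: 5·(row 1) − 25·(row 2) gives 590·c₁ = 5·474 − 25·45 = 1245, so c₁ = 249/118.
Then c₀ = (45 − 25·(249/118))/5 = -183/118.

c₁ = 2.11, c₀ = -1.55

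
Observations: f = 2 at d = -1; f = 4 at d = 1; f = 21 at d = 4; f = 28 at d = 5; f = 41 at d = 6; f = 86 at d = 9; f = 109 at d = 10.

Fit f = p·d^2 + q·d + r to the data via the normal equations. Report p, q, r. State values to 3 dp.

p = 1.019, q = 0.370, r = 1.935

Entries of AᵀA: Σd^2·d^2 = 18740, Σd^2·d = 2134, Σd^2 = 260, Σd·d = 260, Σd = 34, Σ1 = 7.
And Σd^2·f = 20384, Σd·f = 2336, Σf = 291.
Normal equations: [[18740, 2134, 260]; [2134, 260, 34]; [260, 34, 7]]·[p, q, r]ᵀ = [20384, 2336, 291]ᵀ.
Solving the 3×3 system (Gaussian elimination) gives p = 183061/179697, q = 66532/179697, r = 16557/8557.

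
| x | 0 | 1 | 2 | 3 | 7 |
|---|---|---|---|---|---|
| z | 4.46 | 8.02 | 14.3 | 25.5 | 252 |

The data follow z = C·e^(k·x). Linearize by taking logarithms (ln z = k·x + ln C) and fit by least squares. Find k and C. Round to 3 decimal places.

k = 0.576, C = 4.501

Taking logs, ln z = k·x + ln C, so regress ln z on x.
XᵀX = [[63.0000, 13.0000]; [13.0000, 5]], rhs = [55.8245, 15.0055]ᵀ  (here Σx = 13.0000, Σ(x)² = 63.0000, Σln z = 15.0055, Σx·ln z = 55.8245).
Δ = 63.0000·5 − (13.0000)² = 146.0000; k = (55.8245·5 − 13.0000·15.0055)/146.0000 = 0.57570, ln C = (63.0000·15.0055 − 13.0000·55.8245)/146.0000 = 1.50428, so C = exp(1.50428) = 4.50092.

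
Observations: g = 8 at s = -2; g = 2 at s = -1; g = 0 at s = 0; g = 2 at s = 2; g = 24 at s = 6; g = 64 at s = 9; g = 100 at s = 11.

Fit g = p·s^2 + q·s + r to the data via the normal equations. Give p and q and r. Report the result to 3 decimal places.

From the data, Σs^2·s^2 = 22531, Σs^2·s = 2275, Σs^2 = 247, Σs·s = 247, Σs = 25, Σ1 = 7.
Moment sums: Σs^2·g = 18190, Σs·g = 1806, Σg = 200.
So XᵀX·[p, q, r]ᵀ = Xᵀg: [[22531, 2275, 247]; [2275, 247, 25]; [247, 25, 7]]·[p, q, r]ᵀ = [18190, 1806, 200]ᵀ.
Inverting the 3×3 Gram matrix, [p, q, r]ᵀ = [45735/46441, -247321/139323, 22570/139323]ᵀ.

p = 0.985, q = -1.775, r = 0.162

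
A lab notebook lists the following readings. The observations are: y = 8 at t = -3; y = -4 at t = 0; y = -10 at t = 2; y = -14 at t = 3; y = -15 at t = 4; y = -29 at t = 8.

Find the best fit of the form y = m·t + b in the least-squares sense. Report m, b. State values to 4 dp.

m = -3.2981, b = -2.9712

The normal system AᵀA·[m, b]ᵀ = Aᵀy is [[102, 14]; [14, 6]]·[m, b]ᵀ = [-378, -64]ᵀ.
Δ = 102·6 − 14² = 416.
m = ((-378)·6 − 14·(-64))/416 = -343/104; b = (102·(-64) − 14·(-378))/416 = -309/104.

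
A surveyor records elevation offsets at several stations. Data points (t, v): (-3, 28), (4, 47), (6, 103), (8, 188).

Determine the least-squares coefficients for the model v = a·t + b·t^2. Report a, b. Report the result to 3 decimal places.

a = -0.431, b = 2.980

Entries of XᵀX: Σt·t = 125, Σt·t^2 = 765, Σt^2·t^2 = 5729.
Right-hand side: Σt·v = 2226, Σt^2·v = 16744.
Normal equations: [[125, 765]; [765, 5729]]·[a, b]ᵀ = [2226, 16744]ᵀ.
Determinant 125·5729 − 765² = 130900.
a = (2226·5729 − 765·16744)/130900 = -237/550; b = (125·16744 − 765·2226)/130900 = 5573/1870.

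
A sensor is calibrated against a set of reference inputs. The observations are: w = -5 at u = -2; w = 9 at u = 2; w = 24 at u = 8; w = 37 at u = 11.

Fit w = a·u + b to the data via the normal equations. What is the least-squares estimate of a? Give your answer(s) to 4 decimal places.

The normal system AᵀA·[a, b]ᵀ = Aᵀw is [[193, 19]; [19, 4]]·[a, b]ᵀ = [627, 65]ᵀ.
det = 193·4 − 19² = 411.
a = (627·4 − 19·65)/411 = 1273/411; b = (193·65 − 19·627)/411 = 632/411.

a = 3.0973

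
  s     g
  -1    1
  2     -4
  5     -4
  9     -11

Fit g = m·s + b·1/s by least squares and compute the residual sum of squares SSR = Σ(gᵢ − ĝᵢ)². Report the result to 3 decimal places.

SSR = 6.252

With design matrix A, AᵀA = [[111, 4]; [4, 10549/8100]] and Aᵀg = [-128, -226/45]ᵀ.
det = 111·(10549/8100) − 4² = 347113/2700.
m = ((-128)·(10549/8100) − 4·(-226/45))/(347113/2700) = -1187552/1041339; b = (111·(-226/45) − 4·(-128))/(347113/2700) = -122760/347113.
Residuals: -514493/1041339, -1606112/1041339, 1846060/1041339, -241947/347113; SSR = 6509966/1041339.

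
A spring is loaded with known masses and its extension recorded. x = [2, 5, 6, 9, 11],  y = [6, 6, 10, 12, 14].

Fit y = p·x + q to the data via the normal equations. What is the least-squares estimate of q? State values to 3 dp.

q = 3.268

From the data, Σx·x = 267, Σx = 33, Σ1 = 5.
And Σx·y = 364, Σy = 48.
Determinant 267·5 − 33² = 246.
p = (364·5 − 33·48)/246 = 118/123; q = (267·48 − 33·364)/246 = 134/41.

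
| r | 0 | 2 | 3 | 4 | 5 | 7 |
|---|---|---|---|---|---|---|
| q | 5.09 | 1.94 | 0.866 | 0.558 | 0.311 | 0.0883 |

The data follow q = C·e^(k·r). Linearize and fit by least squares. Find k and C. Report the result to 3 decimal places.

Let Y = ln q. Fitting Y = k·r + ln C by least squares:
Sums: Σr = 21.0000, Σ(r)² = 103.0000, Σln q = -2.0323, Σr·ln q = -24.2687.
Normal system: [[103.0000, 21.0000]; [21.0000, 6]]·[k, ln C]ᵀ = [-24.2687, -2.0323]ᵀ.
Slope k = (n·Σr·ln q − Σr·Σln q)/(n·Σ(r)² − (Σr)²) = (6·-24.2687 − 21.0000·-2.0323)/177.0000 = -0.58155; ln C = (Σln q − k·Σr)/n = 1.69672, so C = exp(1.69672) = 5.45600.

k = -0.582, C = 5.456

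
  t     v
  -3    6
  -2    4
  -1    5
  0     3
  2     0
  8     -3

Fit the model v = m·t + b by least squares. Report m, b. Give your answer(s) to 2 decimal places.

From the data, Σt·t = 82, Σt = 4, Σ1 = 6.
Moment sums: Σt·v = -55, Σv = 15.
Eliminating b: 6·(row 1) − 4·(row 2) gives 476·m = 6·(-55) − 4·15 = -390, so m = -195/238.
Then b = (15 − 4·(-195/238))/6 = 725/238.

m = -0.82, b = 3.05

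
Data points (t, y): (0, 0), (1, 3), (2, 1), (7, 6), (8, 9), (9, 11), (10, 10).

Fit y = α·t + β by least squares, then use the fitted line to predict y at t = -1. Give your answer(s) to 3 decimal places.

Entries of XᵀX: Σt·t = 299, Σt = 37, Σ1 = 7.
Moment sums: Σt·y = 318, Σy = 40.
det = 299·7 − 37² = 724.
α = (318·7 − 37·40)/724 = 373/362; β = (299·40 − 37·318)/724 = 97/362.
At t = -1: ŷ = (373/362)·(-1) + (97/362)·(1) = -138/181.

ŷ = -0.762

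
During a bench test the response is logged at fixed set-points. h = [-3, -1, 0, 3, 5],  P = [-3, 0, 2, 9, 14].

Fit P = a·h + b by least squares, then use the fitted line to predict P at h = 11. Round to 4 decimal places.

P̂ = 26.5000

Forming AᵀA = [[44, 4]; [4, 5]] and AᵀP = [106, 22]ᵀ gives AᵀA·[a, b]ᵀ = AᵀP.
Eliminating b: 5·(row 1) − 4·(row 2) gives 204·a = 5·106 − 4·22 = 442, so a = 13/6.
Then b = (22 − 4·(13/6))/5 = 8/3.
At h = 11: P̂ = (13/6)·(11) + (8/3)·(1) = 53/2.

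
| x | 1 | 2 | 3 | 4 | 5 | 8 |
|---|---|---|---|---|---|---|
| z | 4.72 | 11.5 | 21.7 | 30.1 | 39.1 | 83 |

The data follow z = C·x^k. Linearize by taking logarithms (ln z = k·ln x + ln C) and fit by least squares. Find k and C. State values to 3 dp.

k = 1.366, C = 4.619

Taking logs, ln z = k·ln x + ln C, so regress ln z on ln x.
Sums: Σln x = 6.8669, Σ(ln x)² = 10.5236, Σln z = 18.5610, Σln x·ln z = 24.8825.
Normal system: [[10.5236, 6.8669]; [6.8669, 6]]·[k, ln C]ᵀ = [24.8825, 18.5610]ᵀ.
Solving (det = 15.9867): k = 1.36601, ln C = 1.53011, so C = exp(1.53011) = 4.61870.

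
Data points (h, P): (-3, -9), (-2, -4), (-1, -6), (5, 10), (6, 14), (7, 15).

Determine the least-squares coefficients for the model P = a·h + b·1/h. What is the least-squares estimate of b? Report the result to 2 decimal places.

b = 3.39

Entries of AᵀA: Σh·h = 124, Σh·1/h = 6, Σ1/h·1/h = 31957/22050.
Moment sums: Σh·P = 280, Σ1/h·P = 367/21.
Eliminating b: (31957/22050)·(row 1) − 6·(row 2) gives (1584434/11025)·a = (31957/22050)·280 − 6·(367/21) = 94798/315, so a = 1658965/792217.
Then b = ((367/21) − 6·(1658965/792217))/(31957/22050) = 2684850/792217.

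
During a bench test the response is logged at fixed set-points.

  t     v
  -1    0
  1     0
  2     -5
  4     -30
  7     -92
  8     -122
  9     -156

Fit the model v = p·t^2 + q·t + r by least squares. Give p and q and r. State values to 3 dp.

p = -1.955, q = 0.106, r = 2.008

Normal-equation sums: Σt^2·t^2 = 13332, Σt^2·t = 1656, Σt^2 = 216, Σt·t = 216, Σt = 30, Σ1 = 7.
Moment sums: Σt^2·v = -25452, Σt·v = -3154, Σv = -405.
XᵀX·[p, q, r]ᵀ = Xᵀv becomes [[13332, 1656, 216]; [1656, 216, 30]; [216, 30, 7]]·[p, q, r]ᵀ = [-25452, -3154, -405]ᵀ.
Row-reducing yields p = -4709/2409, q = 764/7227, r = 4837/2409.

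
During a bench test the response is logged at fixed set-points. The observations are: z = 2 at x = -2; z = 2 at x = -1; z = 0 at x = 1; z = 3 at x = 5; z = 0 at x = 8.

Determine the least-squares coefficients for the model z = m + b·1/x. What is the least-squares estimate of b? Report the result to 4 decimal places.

The normal system AᵀA·[m, b]ᵀ = Aᵀz is [[5, -7/40]; [-7/40, 3689/1600]]·[m, b]ᵀ = [7, -12/5]ᵀ.
Determinant 5·(3689/1600) − (-7/40)² = 4599/400.
m = (7·(3689/1600) − (-7/40)·(-12/5))/(4599/400) = 3593/2628; b = (5·(-12/5) − (-7/40)·7)/(4599/400) = -4310/4599.

b = -0.9372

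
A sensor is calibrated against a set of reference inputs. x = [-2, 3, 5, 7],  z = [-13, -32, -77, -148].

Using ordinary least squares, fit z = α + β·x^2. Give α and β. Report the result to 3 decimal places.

α = -3.094, β = -2.961

Setting ∂/∂α … = 0 gives: 4·α + 87·β = -270;  87·α + 3123·β = -9517.
(Σ1 = 4, Σx^2 = 87, Σx^2·x^2 = 3123, Σz = -270, Σx^2·z = -9517.)
Eliminating β: 3123·(row 1) − 87·(row 2) gives 4923·α = 3123·(-270) − 87·(-9517) = -15231, so α = -5077/1641.
Then β = ((-9517) − 87·(-5077/1641))/3123 = -14578/4923.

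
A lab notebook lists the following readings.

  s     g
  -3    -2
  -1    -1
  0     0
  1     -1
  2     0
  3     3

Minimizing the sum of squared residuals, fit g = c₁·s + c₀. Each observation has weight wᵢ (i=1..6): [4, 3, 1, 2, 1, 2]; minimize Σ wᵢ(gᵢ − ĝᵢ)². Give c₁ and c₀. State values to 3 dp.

Forming MᵀWM = [[63, -5]; [-5, 13]] and MᵀWg = [43, -7]ᵀ gives MᵀWM·[c₁, c₀]ᵀ = MᵀWg.
det = 63·13 − (-5)² = 794.
c₁ = (43·13 − (-5)·(-7))/794 = 262/397; c₀ = (63·(-7) − (-5)·43)/794 = -113/397.

c₁ = 0.660, c₀ = -0.285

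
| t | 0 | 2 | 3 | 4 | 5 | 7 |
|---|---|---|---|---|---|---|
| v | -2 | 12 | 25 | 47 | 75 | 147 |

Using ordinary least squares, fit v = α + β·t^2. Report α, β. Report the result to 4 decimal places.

α = -1.3857, β = 3.0322

From the data, Σ1 = 6, Σt^2 = 103, Σt^2·t^2 = 3379.
Moment sums: Σv = 304, Σt^2·v = 10103.
So MᵀM·[α, β]ᵀ = Mᵀv: [[6, 103]; [103, 3379]]·[α, β]ᵀ = [304, 10103]ᵀ.
Determinant 6·3379 − 103² = 9665.
α = (304·3379 − 103·10103)/9665 = -13393/9665; β = (6·10103 − 103·304)/9665 = 29306/9665.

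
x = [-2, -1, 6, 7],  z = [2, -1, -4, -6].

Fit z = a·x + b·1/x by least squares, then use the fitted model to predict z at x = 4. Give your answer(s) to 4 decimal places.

MᵀM·[a, b]ᵀ = Mᵀz reads: 90·a + 4·b = -69;  4·a + (1145/882)·b = -32/21.
(Σx·x = 90, Σx·1/x = 4, Σ1/x·1/x = 1145/882, Σx·z = -69, Σ1/x·z = -32/21.)
Eliminating b: (1145/882)·(row 1) − 4·(row 2) gives (4941/49)·a = (1145/882)·(-69) − 4·(-32/21) = -8181/98, so a = -101/122.
Then b = ((-32/21) − 4·(-101/122))/(1145/882) = 84/61.
At x = 4: ẑ = (-101/122)·(4) + (84/61)·(1/4) = -181/61.

ẑ = -2.9672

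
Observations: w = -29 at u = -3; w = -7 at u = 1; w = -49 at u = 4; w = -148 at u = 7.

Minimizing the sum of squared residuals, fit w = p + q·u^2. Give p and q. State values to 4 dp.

From the data, Σ1 = 4, Σu^2 = 75, Σu^2·u^2 = 2739.
For Xᵀw: Σw = -233, Σu^2·w = -8304.
XᵀX·[p, q]ᵀ = Xᵀw becomes [[4, 75]; [75, 2739]]·[p, q]ᵀ = [-233, -8304]ᵀ.
det = 4·2739 − 75² = 5331.
p = ((-233)·2739 − 75·(-8304))/5331 = -5129/1777; q = (4·(-8304) − 75·(-233))/5331 = -5247/1777.

p = -2.8863, q = -2.9527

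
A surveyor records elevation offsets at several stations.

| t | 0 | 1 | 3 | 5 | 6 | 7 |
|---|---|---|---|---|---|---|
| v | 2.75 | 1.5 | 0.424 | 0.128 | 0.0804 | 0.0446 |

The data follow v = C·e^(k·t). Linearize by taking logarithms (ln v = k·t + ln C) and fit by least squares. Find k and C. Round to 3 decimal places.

k = -0.590, C = 2.653

Linearized form: ln v = k·t + ln C. From the 6 transformed points,
Σt = 22.0000, Σ(t)² = 120.0000, Σln v = -7.1274, Σt·ln v = -49.3418.
Equations: 120.0000·k + 22.0000·ln C = -49.3418;  22.0000·k + 6·ln C = -7.1274.
Slope k = (n·Σt·ln v − Σt·Σln v)/(n·Σ(t)² − (Σt)²) = (6·-49.3418 − 22.0000·-7.1274)/236.0000 = -0.59003; ln C = (Σln v − k·Σt)/n = 0.97554, so C = exp(0.97554) = 2.65259.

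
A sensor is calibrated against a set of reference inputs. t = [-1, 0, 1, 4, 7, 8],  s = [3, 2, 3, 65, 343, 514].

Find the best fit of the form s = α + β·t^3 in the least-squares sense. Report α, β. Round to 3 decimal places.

α = 2.211, β = 0.998

Setting ∂/∂α … = 0 gives: 6·α + 919·β = 930;  919·α + 383891·β = 384977.
(Σ1 = 6, Σt^3 = 919, Σt^3·t^3 = 383891, Σs = 930, Σt^3·s = 384977.)
Δ = 6·383891 − 919² = 1458785.
α = (930·383891 − 919·384977)/1458785 = 3224767/1458785; β = (6·384977 − 919·930)/1458785 = 1455192/1458785.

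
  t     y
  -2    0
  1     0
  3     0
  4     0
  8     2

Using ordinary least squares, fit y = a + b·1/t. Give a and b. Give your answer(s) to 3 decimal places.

With design matrix X, XᵀX = [[5, 29/24]; [29/24, 829/576]] and Xᵀy = [2, 1/4]ᵀ.
Eliminating b: (829/576)·(row 1) − (29/24)·(row 2) gives (413/72)·a = (829/576)·2 − (29/24)·(1/4) = 371/144, so a = 53/118.
Then b = ((1/4) − (29/24)·(53/118))/(829/576) = -12/59.

a = 0.449, b = -0.203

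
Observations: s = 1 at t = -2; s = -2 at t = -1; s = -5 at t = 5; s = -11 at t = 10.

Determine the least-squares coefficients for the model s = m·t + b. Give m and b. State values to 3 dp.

m = -0.894, b = -1.569

Entries of MᵀM: Σt·t = 130, Σt = 12, Σ1 = 4.
Moment sums: Σt·s = -135, Σs = -17.
Determinant 130·4 − 12² = 376.
m = ((-135)·4 − 12·(-17))/376 = -42/47; b = (130·(-17) − 12·(-135))/376 = -295/188.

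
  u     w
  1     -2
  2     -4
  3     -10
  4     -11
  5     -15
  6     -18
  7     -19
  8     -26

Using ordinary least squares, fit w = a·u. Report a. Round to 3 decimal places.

a = -2.980

The normal system MᵀM·[a]ᵀ = Mᵀw is [[204]]·[a]ᵀ = [-608]ᵀ.
Hence a = -608 / 204 ≈ -2.98039.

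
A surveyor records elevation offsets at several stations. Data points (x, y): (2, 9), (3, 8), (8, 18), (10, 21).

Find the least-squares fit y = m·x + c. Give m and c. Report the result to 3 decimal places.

Forming MᵀM = [[177, 23]; [23, 4]] and Mᵀy = [396, 56]ᵀ gives MᵀM·[m, c]ᵀ = Mᵀy.
Eliminating c: 4·(row 1) − 23·(row 2) gives 179·m = 4·396 − 23·56 = 296, so m = 296/179.
Then c = (56 − 23·(296/179))/4 = 804/179.

m = 1.654, c = 4.492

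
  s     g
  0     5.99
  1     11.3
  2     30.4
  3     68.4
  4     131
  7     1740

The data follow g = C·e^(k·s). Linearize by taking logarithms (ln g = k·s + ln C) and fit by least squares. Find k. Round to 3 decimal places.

k = 0.815

With ln gᵢ as the transformed response and sᵢ as the regressor:
XᵀX = [[79.0000, 17.0000]; [17.0000, 6]], rhs = [93.6621, 24.1915]ᵀ  (here Σs = 17.0000, Σ(s)² = 79.0000, Σln g = 24.1915, Σs·ln g = 93.6621).
Slope k = (n·Σs·ln g − Σs·Σln g)/(n·Σ(s)² − (Σs)²) = (6·93.6621 − 17.0000·24.1915)/185.0000 = 0.81468; ln C = (Σln g − k·Σs)/n = 1.72366.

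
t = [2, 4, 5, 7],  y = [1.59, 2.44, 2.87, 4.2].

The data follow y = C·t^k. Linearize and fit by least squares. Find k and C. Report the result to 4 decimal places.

Let Y = ln y. Fitting Y = k·ln t + ln C by least squares:
Sums: Σln t = 5.6348, Σ(ln t)² = 8.7791, Σln y = 3.8451, Σln t·ln y = 6.0474.
Normal system: [[8.7791, 5.6348]; [5.6348, 4]]·[k, ln C]ᵀ = [6.0474, 3.8451]ᵀ.
Solving (det = 3.3656): k = 0.74967, ln C = -0.09478, so C = exp(-0.09478) = 0.90957.

k = 0.7497, C = 0.9096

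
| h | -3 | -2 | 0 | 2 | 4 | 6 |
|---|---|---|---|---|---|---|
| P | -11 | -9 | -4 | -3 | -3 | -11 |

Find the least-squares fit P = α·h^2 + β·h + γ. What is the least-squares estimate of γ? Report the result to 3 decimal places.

From the data, Σh^2·h^2 = 1665, Σh^2·h = 253, Σh^2 = 69, Σh·h = 69, Σh = 7, Σ1 = 6.
Moment sums: Σh^2·P = -591, Σh·P = -33, ΣP = -41.
Normal equations: [[1665, 253, 69]; [253, 69, 7]; [69, 7, 6]]·[α, β, γ]ᵀ = [-591, -33, -41]ᵀ.
Row-reducing yields α = -5897/13956, β = 33541/23260, γ = -127573/34890.

γ = -3.656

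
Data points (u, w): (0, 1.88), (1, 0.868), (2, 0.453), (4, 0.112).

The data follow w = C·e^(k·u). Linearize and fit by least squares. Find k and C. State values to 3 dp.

k = -0.700, C = 1.825

Linearized form: ln w = k·u + ln C. From the 4 transformed points,
Σu = 7.0000, Σ(u)² = 21.0000, Σln w = -2.4914, Σu·ln w = -10.4823.
Equations: 21.0000·k + 7.0000·ln C = -10.4823;  7.0000·k + 4·ln C = -2.4914.
Slope k = (n·Σu·ln w − Σu·Σln w)/(n·Σ(u)² − (Σu)²) = (4·-10.4823 − 7.0000·-2.4914)/35.0000 = -0.69970; ln C = (Σln w − k·Σu)/n = 0.60162, so C = exp(0.60162) = 1.82507.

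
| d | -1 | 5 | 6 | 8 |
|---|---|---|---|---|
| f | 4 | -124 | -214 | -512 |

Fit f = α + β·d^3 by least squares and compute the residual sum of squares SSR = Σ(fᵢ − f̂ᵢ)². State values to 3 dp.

Sums needed: Σ1 = 4, Σd^3 = 852, Σd^3·d^3 = 324426.
Right-hand side: Σf = -846, Σd^3·f = -323872.
So XᵀX·[α, β]ᵀ = Xᵀf: [[4, 852]; [852, 324426]]·[α, β]ᵀ = [-846, -323872]ᵀ.
Eliminating β: 324426·(row 1) − 852·(row 2) gives 571800·α = 324426·(-846) − 852·(-323872) = 1474548, so α = 122879/47650.
Then β = ((-323872) − 852·(122879/47650))/324426 = -71837/71475.
Residuals: 59489/142950, -135187/142950, 24549/47650, 2051/142950; SSR = 95287/71475.

SSR = 1.333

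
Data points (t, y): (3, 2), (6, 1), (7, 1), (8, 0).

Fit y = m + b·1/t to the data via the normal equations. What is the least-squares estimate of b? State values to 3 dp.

b = 7.570

Sums needed: Σ1 = 4, Σ1/t = 43/56, Σ1/t·1/t = 4937/28224.
Moment sums: Σy = 4, Σ1/t·y = 41/42.
XᵀX·[m, b]ᵀ = Xᵀy becomes [[4, 43/56]; [43/56, 4937/28224]]·[m, b]ᵀ = [4, 41/42]ᵀ.
Eliminating b: (4937/28224)·(row 1) − (43/56)·(row 2) gives (3107/28224)·m = (4937/28224)·4 − (43/56)·(41/42) = -22/441, so m = -1408/3107.
Then b = ((41/42) − (43/56)·(-1408/3107))/(4937/28224) = 23520/3107.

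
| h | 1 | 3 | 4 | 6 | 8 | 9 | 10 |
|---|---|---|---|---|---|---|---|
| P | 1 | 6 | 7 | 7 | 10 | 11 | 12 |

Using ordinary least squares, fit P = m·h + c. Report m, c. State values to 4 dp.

m = 1.0726, c = 1.4316

Normal-equation sums: Σh·h = 307, Σh = 41, Σ1 = 7.
Right-hand side: Σh·P = 388, ΣP = 54.
MᵀM·[m, c]ᵀ = MᵀP becomes [[307, 41]; [41, 7]]·[m, c]ᵀ = [388, 54]ᵀ.
Determinant 307·7 − 41² = 468.
m = (388·7 − 41·54)/468 = 251/234; c = (307·54 − 41·388)/468 = 335/234.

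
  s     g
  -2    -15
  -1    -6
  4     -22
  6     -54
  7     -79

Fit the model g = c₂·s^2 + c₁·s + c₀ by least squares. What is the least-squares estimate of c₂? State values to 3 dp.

From the data, Σs^2·s^2 = 3970, Σs^2·s = 614, Σs^2 = 106, Σs·s = 106, Σs = 14, Σ1 = 5.
For Mᵀg: Σs^2·g = -6233, Σs·g = -929, Σg = -176.
Inverting the 3×3 Gram matrix, [c₂, c₁, c₀]ᵀ = [-35947/18084, 52607/18084, -165/137]ᵀ.

c₂ = -1.988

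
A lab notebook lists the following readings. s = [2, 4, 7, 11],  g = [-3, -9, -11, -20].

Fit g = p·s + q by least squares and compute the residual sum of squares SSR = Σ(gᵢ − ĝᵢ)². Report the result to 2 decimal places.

With design matrix A, AᵀA = [[190, 24]; [24, 4]] and Aᵀg = [-339, -43]ᵀ.
det = 190·4 − 24² = 184.
p = ((-339)·4 − 24·(-43))/184 = -81/46; q = (190·(-43) − 24·(-339))/184 = -17/92.
Residuals: 65/92, -163/92, 139/92, -41/92; SSR = 563/92.

SSR = 6.12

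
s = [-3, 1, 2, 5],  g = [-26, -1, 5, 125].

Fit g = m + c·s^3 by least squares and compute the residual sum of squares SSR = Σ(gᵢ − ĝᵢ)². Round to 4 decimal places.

SSR = 9.7849

Sums needed: Σ1 = 4, Σs^3 = 107, Σs^3·s^3 = 16419.
And Σg = 103, Σs^3·g = 16366.
So MᵀM·[m, c]ᵀ = Mᵀg: [[4, 107]; [107, 16419]]·[m, c]ᵀ = [103, 16366]ᵀ.
Eliminating c: 16419·(row 1) − 107·(row 2) gives 54227·m = 16419·103 − 107·16366 = -60005, so m = -60005/54227.
Then c = (16366 − 107·(-60005/54227))/16419 = 54443/54227.
Residuals: 120064/54227, -48665/54227, -104404/54227, 33005/54227; SSR = 530606/54227.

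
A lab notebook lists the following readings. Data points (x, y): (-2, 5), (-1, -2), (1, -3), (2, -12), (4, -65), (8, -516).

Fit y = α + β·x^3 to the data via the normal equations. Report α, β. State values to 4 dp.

Forming MᵀM = [[6, 576]; [576, 266370]] and Mᵀy = [-593, -268489]ᵀ gives MᵀM·[α, β]ᵀ = Mᵀy.
Δ = 6·266370 − 576² = 1266444.
α = ((-593)·266370 − 576·(-268489))/1266444 = -551291/211074; β = (6·(-268489) − 576·(-593))/1266444 = -211561/211074.

α = -2.6118, β = -1.0023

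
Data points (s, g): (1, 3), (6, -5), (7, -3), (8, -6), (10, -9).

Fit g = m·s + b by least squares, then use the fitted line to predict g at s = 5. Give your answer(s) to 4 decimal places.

ĝ = -2.2035

The normal system AᵀA·[m, b]ᵀ = Aᵀg is [[250, 32]; [32, 5]]·[m, b]ᵀ = [-186, -20]ᵀ.
Eliminating b: 5·(row 1) − 32·(row 2) gives 226·m = 5·(-186) − 32·(-20) = -290, so m = -145/113.
Then b = ((-20) − 32·(-145/113))/5 = 476/113.
At s = 5: ĝ = (-145/113)·(5) + (476/113)·(1) = -249/113.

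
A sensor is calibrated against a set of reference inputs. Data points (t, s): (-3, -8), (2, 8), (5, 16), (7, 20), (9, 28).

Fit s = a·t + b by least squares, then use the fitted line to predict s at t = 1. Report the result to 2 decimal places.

Compute the Gram sums: Σt·t = 168, Σt = 20, Σ1 = 5.
Right-hand side: Σt·s = 512, Σs = 64.
Eliminating b: 5·(row 1) − 20·(row 2) gives 440·a = 5·512 − 20·64 = 1280, so a = 32/11.
Then b = (64 − 20·(32/11))/5 = 64/55.
At t = 1: ŝ = (32/11)·(1) + (64/55)·(1) = 224/55.

ŝ = 4.07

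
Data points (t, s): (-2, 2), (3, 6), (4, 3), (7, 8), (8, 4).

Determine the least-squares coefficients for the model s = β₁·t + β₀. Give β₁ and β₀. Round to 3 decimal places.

β₁ = 0.355, β₀ = 3.181

The normal equations are: 142·β₁ + 20·β₀ = 114;  20·β₁ + 5·β₀ = 23.
Δ = 142·5 − 20² = 310.
β₁ = (114·5 − 20·23)/310 = 11/31; β₀ = (142·23 − 20·114)/310 = 493/155.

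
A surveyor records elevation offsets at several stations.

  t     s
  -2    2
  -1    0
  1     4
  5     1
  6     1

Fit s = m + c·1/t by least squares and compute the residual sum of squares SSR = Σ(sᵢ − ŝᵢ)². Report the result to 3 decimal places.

SSR = 3.662

XᵀX·[m, c]ᵀ = Xᵀs reads: 5·m + (-2/15)·c = 8;  (-2/15)·m + (1043/450)·c = 101/30.
Determinant 5·(1043/450) − (-2/15)² = 5207/450.
m = (8·(1043/450) − (-2/15)·(101/30))/(5207/450) = 8546/5207; c = (5·(101/30) − (-2/15)·8)/(5207/450) = 8055/5207.
Residuals: 11791/10414, -491/5207, 4227/5207, -4950/5207, -9363/10414; SSR = 38135/10414.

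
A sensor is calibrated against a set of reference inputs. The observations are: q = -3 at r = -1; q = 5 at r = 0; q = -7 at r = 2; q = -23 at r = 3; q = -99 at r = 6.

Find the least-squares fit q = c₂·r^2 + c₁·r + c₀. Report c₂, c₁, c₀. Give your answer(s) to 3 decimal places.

The normal equations are: 1394·c₂ + 250·c₁ + 50·c₀ = -3802;  250·c₂ + 50·c₁ + 10·c₀ = -674;  50·c₂ + 10·c₁ + 5·c₀ = -127.
Row-reducing yields c₂ = -3, c₁ = 1, c₀ = 13/5.

c₂ = -3.000, c₁ = 1.000, c₀ = 2.600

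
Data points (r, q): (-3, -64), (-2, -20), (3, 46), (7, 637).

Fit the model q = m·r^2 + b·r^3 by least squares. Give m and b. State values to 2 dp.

Compute the Gram sums: Σr^2·r^2 = 2579, Σr^2·r^3 = 16775, Σr^3·r^3 = 119171.
For Mᵀq: Σr^2·q = 30971, Σr^3·q = 221621.
MᵀM·[m, b]ᵀ = Mᵀq becomes [[2579, 16775]; [16775, 119171]]·[m, b]ᵀ = [30971, 221621]ᵀ.
Δ = 2579·119171 − 16775² = 25941384.
m = (30971·119171 − 16775·221621)/25941384 = -497171/480396; b = (2579·221621 − 16775·30971)/25941384 = 963371/480396.

m = -1.03, b = 2.01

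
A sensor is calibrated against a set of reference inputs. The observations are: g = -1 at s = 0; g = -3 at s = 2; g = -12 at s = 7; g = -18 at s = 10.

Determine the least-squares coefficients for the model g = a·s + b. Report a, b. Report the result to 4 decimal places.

From the data, Σs·s = 153, Σs = 19, Σ1 = 4.
Moment sums: Σs·g = -270, Σg = -34.
det = 153·4 − 19² = 251.
a = ((-270)·4 − 19·(-34))/251 = -434/251; b = (153·(-34) − 19·(-270))/251 = -72/251.

a = -1.7291, b = -0.2869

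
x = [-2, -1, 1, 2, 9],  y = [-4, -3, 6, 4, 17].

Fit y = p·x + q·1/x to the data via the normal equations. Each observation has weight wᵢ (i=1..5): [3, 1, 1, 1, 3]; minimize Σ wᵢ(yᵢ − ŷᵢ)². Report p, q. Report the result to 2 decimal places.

With design matrix M, MᵀWM = [[261, 9]; [9, 82/27]] and MᵀWy = [500, 68/3]ᵀ.
det = 261·(82/27) − 9² = 2135/3.
p = (500·(82/27) − 9·(68/3))/(2135/3) = 35492/19215; q = (261·(68/3) − 9·500)/(2135/3) = 4248/2135.

p = 1.85, q = 1.99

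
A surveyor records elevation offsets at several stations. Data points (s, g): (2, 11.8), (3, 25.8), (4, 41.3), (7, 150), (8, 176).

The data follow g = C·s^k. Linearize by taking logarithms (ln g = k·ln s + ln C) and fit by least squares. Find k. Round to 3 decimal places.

With ln gᵢ as the transformed response and ln sᵢ as the regressor:
Σln s = 7.2034, Σ(ln s)² = 11.7199, Σln g = 19.6205, Σln s·ln g = 30.9418.
Equations: 11.7199·k + 7.2034·ln C = 30.9418;  7.2034·k + 5·ln C = 19.6205.
Slope k = (n·Σln s·ln g − Σln s·Σln g)/(n·Σ(ln s)² − (Σln s)²) = (5·30.9418 − 7.2034·19.6205)/6.7102 = 1.99323; ln C = (Σln g − k·Σln s)/n = 1.05248.

k = 1.993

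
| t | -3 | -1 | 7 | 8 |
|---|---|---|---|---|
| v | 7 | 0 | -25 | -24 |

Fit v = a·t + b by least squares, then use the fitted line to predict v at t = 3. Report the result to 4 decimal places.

v̂ = -11.2345

Forming XᵀX = [[123, 11]; [11, 4]] and Xᵀv = [-388, -42]ᵀ gives XᵀX·[a, b]ᵀ = Xᵀv.
Δ = 123·4 − 11² = 371.
a = ((-388)·4 − 11·(-42))/371 = -1090/371; b = (123·(-42) − 11·(-388))/371 = -898/371.
At t = 3: v̂ = (-1090/371)·(3) + (-898/371)·(1) = -4168/371.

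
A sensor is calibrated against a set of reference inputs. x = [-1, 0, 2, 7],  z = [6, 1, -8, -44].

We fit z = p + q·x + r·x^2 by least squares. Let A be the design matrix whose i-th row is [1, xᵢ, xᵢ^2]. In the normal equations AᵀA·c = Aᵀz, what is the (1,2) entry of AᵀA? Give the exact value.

Row 1 ↔ basis 1, column 2 ↔ basis x, so (AᵀA)_{1,2} = Σᵢ x = (1)·(-1) + (1)·(0) + (1)·(2) + (1)·(7) = 8.

8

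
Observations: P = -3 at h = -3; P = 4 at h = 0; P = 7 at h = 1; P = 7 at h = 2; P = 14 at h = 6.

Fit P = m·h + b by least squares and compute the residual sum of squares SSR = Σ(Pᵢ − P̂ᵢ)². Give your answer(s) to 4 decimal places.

XᵀX·[m, b]ᵀ = XᵀP reads: 50·m + 6·b = 114;  6·m + 5·b = 29.
Eliminating b: 5·(row 1) − 6·(row 2) gives 214·m = 5·114 − 6·29 = 396, so m = 198/107.
Then b = (29 − 6·(198/107))/5 = 383/107.
Residuals: -110/107, 45/107, 168/107, -30/107, -73/107; SSR = 454/107.

SSR = 4.2430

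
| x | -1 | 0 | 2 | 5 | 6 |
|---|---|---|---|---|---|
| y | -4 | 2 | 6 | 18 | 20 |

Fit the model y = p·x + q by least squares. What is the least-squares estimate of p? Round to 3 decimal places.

Sums needed: Σx·x = 66, Σx = 12, Σ1 = 5.
And Σx·y = 226, Σy = 42.
MᵀM·[p, q]ᵀ = Mᵀy becomes [[66, 12]; [12, 5]]·[p, q]ᵀ = [226, 42]ᵀ.
det = 66·5 − 12² = 186.
p = (226·5 − 12·42)/186 = 313/93; q = (66·42 − 12·226)/186 = 10/31.

p = 3.366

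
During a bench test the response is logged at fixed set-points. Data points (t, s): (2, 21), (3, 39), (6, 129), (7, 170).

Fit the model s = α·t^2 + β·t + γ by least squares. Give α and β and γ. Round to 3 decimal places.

Normal-equation sums: Σt^2·t^2 = 3794, Σt^2·t = 594, Σt^2 = 98, Σt·t = 98, Σt = 18, Σ1 = 4.
For Xᵀs: Σt^2·s = 13409, Σt·s = 2123, Σs = 359.
XᵀX·[α, β, γ]ᵀ = Xᵀs becomes [[3794, 594, 98]; [594, 98, 18]; [98, 18, 4]]·[α, β, γ]ᵀ = [13409, 2123, 359]ᵀ.
Row-reducing yields α = 23/8, β = 541/136, γ = 24/17.

α = 2.875, β = 3.978, γ = 1.412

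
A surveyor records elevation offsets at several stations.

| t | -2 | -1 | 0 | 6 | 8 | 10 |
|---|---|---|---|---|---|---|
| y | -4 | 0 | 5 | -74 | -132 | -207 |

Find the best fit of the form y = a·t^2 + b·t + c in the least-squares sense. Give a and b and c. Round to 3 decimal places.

The normal system XᵀX·[a, b, c]ᵀ = Xᵀy is [[15409, 1719, 205]; [1719, 205, 21]; [205, 21, 6]]·[a, b, c]ᵀ = [-31828, -3562, -412]ᵀ.
Row-reducing yields a = -633361/306700, b = -120859/306700, c = 501387/153350.

a = -2.065, b = -0.394, c = 3.270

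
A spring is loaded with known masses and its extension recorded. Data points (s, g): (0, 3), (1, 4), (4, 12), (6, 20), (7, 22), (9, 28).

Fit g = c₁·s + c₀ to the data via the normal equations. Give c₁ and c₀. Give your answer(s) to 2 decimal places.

c₁ = 2.89, c₀ = 1.85

Compute the Gram sums: Σs·s = 183, Σs = 27, Σ1 = 6.
Right-hand side: Σs·g = 578, Σg = 89.
So XᵀX·[c₁, c₀]ᵀ = Xᵀg: [[183, 27]; [27, 6]]·[c₁, c₀]ᵀ = [578, 89]ᵀ.
Eliminating c₀: 6·(row 1) − 27·(row 2) gives 369·c₁ = 6·578 − 27·89 = 1065, so c₁ = 355/123.
Then c₀ = (89 − 27·(355/123))/6 = 227/123.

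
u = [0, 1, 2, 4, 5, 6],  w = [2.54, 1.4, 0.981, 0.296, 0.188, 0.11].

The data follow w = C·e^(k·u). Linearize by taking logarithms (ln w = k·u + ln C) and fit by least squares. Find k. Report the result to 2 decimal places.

Linearized form: ln w = k·u + ln C. From the 6 transformed points,
Σu = 18.0000, Σ(u)² = 82.0000, Σln w = -3.8465, Σu·ln w = -26.1717.
Equations: 82.0000·k + 18.0000·ln C = -26.1717;  18.0000·k + 6·ln C = -3.8465.
Solving (det = 168.0000): k = -0.52258, ln C = 0.92664.

k = -0.52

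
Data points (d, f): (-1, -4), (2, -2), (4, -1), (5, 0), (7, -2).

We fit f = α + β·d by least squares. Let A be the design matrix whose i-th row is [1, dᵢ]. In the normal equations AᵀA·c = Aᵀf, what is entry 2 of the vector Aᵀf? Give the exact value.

Entry 2 ↔ basis d, so (Aᵀf)_{2} = Σᵢ (d)·fᵢ = (-1)·(-4) + (2)·(-2) + (4)·(-1) + (5)·(0) + (7)·(-2) = -18.

-18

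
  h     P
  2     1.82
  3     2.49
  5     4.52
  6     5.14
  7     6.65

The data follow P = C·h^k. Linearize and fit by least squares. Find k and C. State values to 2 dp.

k = 1.03, C = 0.86

Let Y = ln P. Fitting Y = k·ln h + ln C by least squares:
Σln h = 7.1389, Σ(ln h)² = 11.2747, Σln P = 6.5513, Σln h·ln P = 10.4651.
Equations: 11.2747·k + 7.1389·ln C = 10.4651;  7.1389·k + 5·ln C = 6.5513.
Slope k = (n·Σln h·ln P − Σln h·Σln P)/(n·Σ(ln h)² − (Σln h)²) = (5·10.4651 − 7.1389·6.5513)/5.4099 = 1.02717; ln C = (Σln P − k·Σln h)/n = -0.15630, so C = exp(-0.15630) = 0.85530.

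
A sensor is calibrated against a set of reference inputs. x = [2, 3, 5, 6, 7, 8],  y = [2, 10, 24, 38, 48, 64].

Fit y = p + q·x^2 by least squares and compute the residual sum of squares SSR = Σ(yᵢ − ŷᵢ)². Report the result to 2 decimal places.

SSR = 10.49

The normal equations are: 6·p + 187·q = 186;  187·p + 8515·q = 8514.
(Σ1 = 6, Σx^2 = 187, Σx^2·x^2 = 8515, Σy = 186, Σx^2·y = 8514.)
det = 6·8515 − 187² = 16121.
p = (186·8515 − 187·8514)/16121 = -8328/16121; q = (6·8514 − 187·186)/16121 = 16302/16121.
Residuals: -24638/16121, 3260/2303, -12318/16121, 34054/16121, -16662/16121, -3256/16121; SSR = 169184/16121.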